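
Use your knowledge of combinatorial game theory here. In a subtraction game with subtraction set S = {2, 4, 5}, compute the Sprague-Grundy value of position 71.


The subtraction set is S = {2, 4, 5}.
G(k) = mex{ G(k - s) : s in S, s <= k }. We compute iteratively: G(0) = 0.
G(1) = mex({}) = 0
G(2) = mex({0}) = 1
G(3) = mex({0}) = 1
G(4) = mex({0, 1}) = 2
G(5) = mex({0, 1}) = 2
G(6) = mex({0, 1, 2}) = 3
G(7) = mex({1, 2}) = 0
G(8) = mex({1, 2, 3}) = 0
G(9) = mex({0, 2}) = 1
G(10) = mex({0, 2, 3}) = 1
G(11) = mex({0, 1, 3}) = 2
Observe that G(7)..G(11) = 0, 0, 1, 1, 2 repeats G(0)..G(4) = 0, 0, 1, 1, 2.
For k >= max(S) = 5, G(k) is determined by the previous 5 values G(k-5)..G(k-1); a window of 5 consecutive values has recurred shifted by 7, so by induction G(k + 7) = G(k) for all k >= 0: the sequence is periodic from the start with period 7.
One period: G(0..6) = 0, 0, 1, 1, 2, 2, 3.
71 mod 7 = 1, so G(71) = G(1) = 0.

0


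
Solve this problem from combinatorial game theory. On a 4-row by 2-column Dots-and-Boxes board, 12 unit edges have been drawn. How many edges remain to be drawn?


Grid: 4 x 2 boxes, i.e. 5 rows and 3 columns of dots.
Horizontal edges: (rows + 1) * cols = 5 * 2 = 10
Vertical edges: rows * (cols + 1) = 4 * 3 = 12
Total edges: 10 + 12 = 22
Edges drawn: 12
Remaining: 22 - 12 = 10

10


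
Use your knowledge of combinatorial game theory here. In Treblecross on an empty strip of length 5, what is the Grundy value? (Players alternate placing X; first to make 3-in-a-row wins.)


Treblecross: place X on empty cells; 3-in-a-row wins.
Playing within two cells of an existing X lets the opponent win at once, so sensible play treats the cells i-2..i+2 around each X as dead. The player left with no safe cell loses, so this is a normal-play take-away game on strips of safe cells.
Placing X at cell i (0-indexed) of a strip of k safe cells leaves independent strips of sizes max(0, i-2) and max(0, k-i-3). Hence G(k) = mex{ G(max(0,i-2)) XOR G(max(0,k-i-3)) : 0 <= i < k }, with G(0) = 0.
G(1): splits (0,0):0^0=0 -> mex({0}) = 1
G(2): splits (0,0):0^0=0 -> mex({0}) = 1
G(3): splits (0,0):0^0=0 -> mex({0}) = 1
G(4): splits (0,1):0^1=1 (0,0):0^0=0 -> mex({0, 1}) = 2
G(5): splits (0,2):0^1=1 (0,1):0^1=1 (0,0):0^0=0 -> mex({0, 1}) = 2
Therefore G(5) = 2.

2


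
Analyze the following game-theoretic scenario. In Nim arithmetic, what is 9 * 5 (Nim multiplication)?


Nim multiplication is bilinear over XOR: (u XOR v) * w = (u*w) XOR (v*w).
So we split each operand into its bit components and XOR the pairwise Nim products.
9 = 1 + 8 (as XOR of powers of 2).
5 = 1 + 4 (as XOR of powers of 2).
Using the standard Nim-product table on single bits:
  2*2 = 3,   2*4 = 8,   2*8 = 12,
  4*4 = 6,   4*8 = 11,  8*8 = 13,
and  1*x = x (identity), k*l = l*k (commutative).
Pairwise Nim products:
  1 * 1 = 1
  1 * 4 = 4
  8 * 1 = 8
  8 * 4 = 11
XOR them: 1 XOR 4 XOR 8 XOR 11 = 6.
Result: 9 * 5 = 6 (in Nim).

6


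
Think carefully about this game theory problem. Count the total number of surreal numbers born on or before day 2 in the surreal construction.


Day 0: {|} = 0 is born. Count = 1.
Day n: the number of surreal numbers born by day n is 2^(n+1) - 1.
By day 0: 2^1 - 1 = 1
By day 1: 2^2 - 1 = 3
By day 2: 2^3 - 1 = 7
By day 2: 7 surreal numbers.

7


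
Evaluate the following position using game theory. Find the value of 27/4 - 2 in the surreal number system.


x = 27/4, y = 2
Converting to common denominator: 4
x = 27/4, y = 8/4
x - y = 27/4 - 2 = 19/4

19/4


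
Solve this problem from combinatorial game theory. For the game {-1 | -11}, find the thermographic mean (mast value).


Game = {-1 | -11}, a switch {a | b} with numbers a > b.
Its thermograph has left wall a - t and right wall b + t, which meet at t = (a - b)/2, where both equal (a + b)/2. So the mast (mean value) is at (a + b)/2.
Mean = (-1 + (-11))/2 = -12/2 = -6

-6


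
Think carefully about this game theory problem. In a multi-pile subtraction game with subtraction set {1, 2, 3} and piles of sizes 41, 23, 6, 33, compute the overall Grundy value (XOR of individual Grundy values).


Subtraction set: {1, 2, 3}
For this subtraction set, G(n) = n mod 4 (period = max + 1 = 4).
Pile 1 (size 41): G(41) = 41 mod 4 = 1
Pile 2 (size 23): G(23) = 23 mod 4 = 3
Pile 3 (size 6): G(6) = 6 mod 4 = 2
Pile 4 (size 33): G(33) = 33 mod 4 = 1
Total Grundy value = XOR of all: 1 XOR 3 XOR 2 XOR 1 = 1

1


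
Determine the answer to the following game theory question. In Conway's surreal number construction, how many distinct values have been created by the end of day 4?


Day 0: {|} = 0 is born. Count = 1.
Day n: the number of surreal numbers born by day n is 2^(n+1) - 1.
By day 0: 2^1 - 1 = 1
By day 1: 2^2 - 1 = 3
By day 2: 2^3 - 1 = 7
By day 3: 2^4 - 1 = 15
By day 4: 2^5 - 1 = 31
By day 4: 31 surreal numbers.

31


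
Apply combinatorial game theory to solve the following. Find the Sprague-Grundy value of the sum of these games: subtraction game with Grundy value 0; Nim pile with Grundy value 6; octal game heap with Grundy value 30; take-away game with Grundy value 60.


By the Sprague-Grundy theorem, the Grundy value of a sum of games is the XOR of individual Grundy values.
subtraction game: Grundy value = 0. Running XOR: 0 XOR 0 = 0
Nim pile: Grundy value = 6. Running XOR: 0 XOR 6 = 6
octal game heap: Grundy value = 30. Running XOR: 6 XOR 30 = 24
take-away game: Grundy value = 60. Running XOR: 24 XOR 60 = 36
The combined Grundy value is 36.

36


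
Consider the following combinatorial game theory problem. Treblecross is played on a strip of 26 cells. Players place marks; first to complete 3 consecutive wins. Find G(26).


Treblecross: place X on empty cells; 3-in-a-row wins.
Playing within two cells of an existing X lets the opponent win at once, so sensible play treats the cells i-2..i+2 around each X as dead. The player left with no safe cell loses, so this is a normal-play take-away game on strips of safe cells.
Placing X at cell i (0-indexed) of a strip of k safe cells leaves independent strips of sizes max(0, i-2) and max(0, k-i-3). Hence G(k) = mex{ G(max(0,i-2)) XOR G(max(0,k-i-3)) : 0 <= i < k }, with G(0) = 0.
G(1): splits (0,0):0^0=0 -> mex({0}) = 1
G(2): splits (0,0):0^0=0 -> mex({0}) = 1
G(3): splits (0,0):0^0=0 -> mex({0}) = 1
G(4): splits (0,1):0^1=1 (0,0):0^0=0 -> mex({0, 1}) = 2
G(5): splits (0,2):0^1=1 (0,1):0^1=1 (0,0):0^0=0 -> mex({0, 1}) = 2
G(6) = mex({1}) = 0
G(7) = mex({0, 1, 2}) = 3
G(8) = mex({0, 1, 2}) = 3
G(9) = mex({0, 2}) = 1
G(10) = mex({0, 2, 3}) = 1
G(11) = mex({0, 3}) = 1
G(12) = mex({1, 3}) = 0
G(13) = mex({0, 1, 2, 3}) = 4
G(14) = mex({0, 1, 2}) = 3
G(15) = mex({0, 1, 2}) = 3
G(16) = mex({0, 1, 2, 4}) = 3
G(17) = mex({0, 1, 3, 4}) = 2
G(18) = mex({0, 1, 3, 4}) = 2
G(19) = mex({0, 1, 3, 5}) = 2
G(20) = mex({0, 1, 2, 3, 5}) = 4
G(21) = mex({0, 1, 2, 3, 5}) = 4
G(22) = mex({1, 2, 6}) = 0
G(23) = mex({0, 1, 2, 3, 4, 6}) = 5
G(24) = mex({0, 1, 2, 3, 4}) = 5
G(25) = mex({0, 1, 3, 4, 7}) = 2
G(26) = mex({0, 1, 3, 4, 5, 7}) = 2
Therefore G(26) = 2.

2


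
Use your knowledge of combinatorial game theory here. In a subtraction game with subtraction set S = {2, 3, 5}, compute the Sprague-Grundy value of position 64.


The subtraction set is S = {2, 3, 5}.
G(k) = mex{ G(k - s) : s in S, s <= k }. We compute iteratively: G(0) = 0.
G(1) = mex({}) = 0
G(2) = mex({0}) = 1
G(3) = mex({0}) = 1
G(4) = mex({0, 1}) = 2
G(5) = mex({0, 1}) = 2
G(6) = mex({0, 1, 2}) = 3
G(7) = mex({1, 2}) = 0
G(8) = mex({1, 2, 3}) = 0
G(9) = mex({0, 2, 3}) = 1
G(10) = mex({0, 2}) = 1
G(11) = mex({0, 1, 3}) = 2
Observe that G(7)..G(11) = 0, 0, 1, 1, 2 repeats G(0)..G(4) = 0, 0, 1, 1, 2.
For k >= max(S) = 5, G(k) is determined by the previous 5 values G(k-5)..G(k-1); a window of 5 consecutive values has recurred shifted by 7, so by induction G(k + 7) = G(k) for all k >= 0: the sequence is periodic from the start with period 7.
One period: G(0..6) = 0, 0, 1, 1, 2, 2, 3.
64 mod 7 = 1, so G(64) = G(1) = 0.

0


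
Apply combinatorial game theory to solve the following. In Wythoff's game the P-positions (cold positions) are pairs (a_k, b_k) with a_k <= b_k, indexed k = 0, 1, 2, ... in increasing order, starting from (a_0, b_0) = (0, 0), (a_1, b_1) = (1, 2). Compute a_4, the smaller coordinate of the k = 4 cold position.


By Wythoff's theorem, a_k = floor(k * phi) and b_k = floor(k * phi^2) = a_k + k, where phi = (1 + sqrt(5))/2 is the golden ratio.
phi = (1 + sqrt(5))/2 = 1.618034
k = 4
k * phi = 4 * 1.618034 = 6.472136
a_4 = floor(k * phi) = 6

6


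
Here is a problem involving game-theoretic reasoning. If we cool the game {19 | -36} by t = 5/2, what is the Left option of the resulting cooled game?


Original game: {19 | -36} (a switch {a | b} with a > b).
Cooling by t (for t below the temperature (a - b)/2 = 55/2) taxes each move by t: {a | b} cooled by t is {a - t | b + t}.
Cooling amount: t = 5/2
Cooled Left option: 19 - 5/2 = 33/2
Cooled Right option: -36 + 5/2 = -67/2
Cooled game: {33/2 | -67/2}
Left option = 33/2

33/2


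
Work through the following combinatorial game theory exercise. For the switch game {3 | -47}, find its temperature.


The game is {3 | -47}, a switch {a | b} with numbers a > b.
Cooling {a | b} by t gives {a - t | b + t}, which stops being hot when a - t = b + t, i.e. at t = (a - b)/2. So the temperature of a switch is (a - b)/2.
Temperature = (Left option - Right option) / 2
= (3 - (-47)) / 2
= 50 / 2
= 25

25


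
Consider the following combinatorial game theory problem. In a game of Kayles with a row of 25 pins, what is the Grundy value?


Kayles: a move removes 1 or 2 adjacent pins from a contiguous row.
Removing pins from a row of k leaves two independent rows (a, b) with a + b = k - 1 (one pin) or a + b = k - 2 (two pins); an end removal gives a = 0.
By Sprague-Grundy, G(k) = mex{ G(a) XOR G(b) } over all these splits. G(0) = 0.
G(1): splits (0,0):0^0=0 -> mex({0}) = 1
G(2): splits (0,1):0^1=1 (0,0):0^0=0 -> mex({0, 1}) = 2
G(3): splits (0,2):0^2=2 (1,1):1^1=0 (0,1):0^1=1 -> mex({0, 1, 2}) = 3
G(4): splits (0,3):0^3=3 (1,2):1^2=3 (0,2):0^2=2 (1,1):1^1=0 -> mex({0, 2, 3}) = 1
G(5): splits (0,4):0^1=1 (1,3):1^3=2 (2,2):2^2=0 (0,3):0^3=3 (1,2):1^2=3 -> mex({0, 1, 2, 3}) = 4
G(6) = mex({0, 1, 2, 4}) = 3
G(7) = mex({0, 1, 3, 4, 5}) = 2
G(8) = mex({0, 2, 3, 5, 6}) = 1
G(9) = mex({0, 1, 2, 3, 6, 7}) = 4
G(10) = mex({0, 1, 3, 4, 5, 7}) = 2
G(11) = mex({0, 1, 2, 3, 4, 5}) = 6
G(12) = mex({0, 1, 2, 3, 5, 6, 7}) = 4
G(13) = mex({0, 2, 3, 4, 6, 7}) = 1
G(14) = mex({0, 1, 4, 5, 6, 7}) = 2
G(15) = mex({0, 1, 2, 3, 4, 5, 6}) = 7
G(16) = mex({0, 2, 3, 5, 6, 7}) = 1
G(17) = mex({0, 1, 2, 3, 5, 6, 7}) = 4
G(18) = mex({0, 1, 2, 4, 5, 6}) = 3
G(19) = mex({0, 1, 3, 4, 5, 7}) = 2
G(20) = mex({0, 2, 3, 4, 5, 6, 7}) = 1
G(21) = mex({0, 1, 2, 3, 5, 6, 7}) = 4
G(22) = mex({0, 1, 2, 3, 4, 5, 7}) = 6
G(23) = mex({0, 1, 2, 3, 4, 5, 6}) = 7
G(24) = mex({0, 1, 2, 3, 5, 6, 7}) = 4
G(25) = mex({0, 2, 3, 4, 6, 7}) = 1
Therefore G(25) = 1.

1


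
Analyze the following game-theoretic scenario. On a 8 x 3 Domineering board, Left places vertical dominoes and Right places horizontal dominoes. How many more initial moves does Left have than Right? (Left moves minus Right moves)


Board is 8 x 3 (rows x cols).
Left (vertical) placements: (rows-1) * cols = 7 * 3 = 21
Right (horizontal) placements: rows * (cols-1) = 8 * 2 = 16
Advantage = Left - Right = 21 - 16 = 5

5


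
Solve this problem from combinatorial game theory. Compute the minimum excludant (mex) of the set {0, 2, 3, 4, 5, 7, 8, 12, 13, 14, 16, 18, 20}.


Set = {0, 2, 3, 4, 5, 7, 8, 12, 13, 14, 16, 18, 20}
0 is in the set.
1 is NOT in the set. This is the mex.
mex = 1

1


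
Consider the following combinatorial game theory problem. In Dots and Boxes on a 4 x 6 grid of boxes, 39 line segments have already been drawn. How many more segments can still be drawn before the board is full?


Grid: 4 x 6 boxes, i.e. 5 rows and 7 columns of dots.
Horizontal edges: (rows + 1) * cols = 5 * 6 = 30
Vertical edges: rows * (cols + 1) = 4 * 7 = 28
Total edges: 30 + 28 = 58
Edges drawn: 39
Remaining: 58 - 39 = 19

19


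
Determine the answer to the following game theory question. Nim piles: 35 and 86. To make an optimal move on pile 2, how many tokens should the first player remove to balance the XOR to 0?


Piles: 35 and 86
Current XOR: 35 XOR 86 = 117 (non-zero, so this is an N-position).
To make the XOR zero, we need to find a move that balances the piles.
For pile 2 (size 86): target = 86 XOR 117 = 35
We reduce pile 2 from 86 to 35.
Tokens removed: 86 - 35 = 51
Verification: 35 XOR 35 = 0

51


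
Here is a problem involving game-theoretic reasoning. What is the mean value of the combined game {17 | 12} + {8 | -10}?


G1 = {17 | 12}, G2 = {8 | -10}
Each is a switch {a | b} with numbers a > b; its mean value is (a + b)/2, and mean value is additive over game sums: m(G1 + G2) = m(G1) + m(G2).
Mean of G1 = (17 + (12))/2 = 29/2 = 29/2
Mean of G2 = (8 + (-10))/2 = -2/2 = -1
Mean of G1 + G2 = 29/2 + -1 = 27/2

27/2


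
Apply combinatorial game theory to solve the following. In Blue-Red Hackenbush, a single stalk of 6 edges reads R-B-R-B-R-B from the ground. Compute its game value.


Edges (from ground): R-B-R-B-R-B
By Berlekamp's sign-expansion rule, a Blue-Red Hackenbush stalk has the value of the surreal number whose sign sequence is the edge sequence with B -> + and R -> -.
Sign sequence: -+-+-+
Trace the sign expansion in the surreal number tree, starting from 0:
Edge 1: R (sign -) -> bounds (-inf, 0), value = -1
Edge 2: B (sign +) -> bounds (-1, 0), value = -1/2
Edge 3: R (sign -) -> bounds (-1, -1/2), value = -3/4
Edge 4: B (sign +) -> bounds (-3/4, -1/2), value = -5/8
Edge 5: R (sign -) -> bounds (-3/4, -5/8), value = -11/16
Edge 6: B (sign +) -> bounds (-11/16, -5/8), value = -21/32
Game value = -21/32

-21/32


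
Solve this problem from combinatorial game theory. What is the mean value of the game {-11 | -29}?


Game = {-11 | -29}, a switch {a | b} with numbers a > b.
Its thermograph has left wall a - t and right wall b + t, which meet at t = (a - b)/2, where both equal (a + b)/2. So the mast (mean value) is at (a + b)/2.
Mean = (-11 + (-29))/2 = -40/2 = -20

-20


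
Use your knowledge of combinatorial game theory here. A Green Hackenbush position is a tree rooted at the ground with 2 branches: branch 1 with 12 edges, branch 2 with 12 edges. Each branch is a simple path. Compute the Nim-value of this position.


The tree has 2 branches from the ground vertex.
In Green Hackenbush, the Nim-value of a simple path of length k is k.
Branch 1: length 12, Nim-value = 12
Branch 2: length 12, Nim-value = 12
Total Nim-value = XOR of all branch values:
0 XOR 12 = 12
12 XOR 12 = 0
Nim-value of the tree = 0

0


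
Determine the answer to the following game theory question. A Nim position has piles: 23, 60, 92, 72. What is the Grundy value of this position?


We need the XOR (exclusive or) of all pile sizes.
After XOR-ing pile 1 (size 23): 0 XOR 23 = 23
After XOR-ing pile 2 (size 60): 23 XOR 60 = 43
After XOR-ing pile 3 (size 92): 43 XOR 92 = 119
After XOR-ing pile 4 (size 72): 119 XOR 72 = 63
The Nim-value of this position is 63.

63


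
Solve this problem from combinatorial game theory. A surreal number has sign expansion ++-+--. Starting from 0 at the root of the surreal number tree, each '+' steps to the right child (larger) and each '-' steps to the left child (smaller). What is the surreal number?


Sign expansion: ++-+--
Rule: track bounds (lo, hi), initially (-inf, +inf). On '+', the current value becomes lo and we move to the simplest number in (value, hi): value + 1 if hi = +inf, otherwise the midpoint (value + hi)/2. On '-', the current value becomes hi and we move to value - 1 if lo = -inf, otherwise the midpoint (lo + value)/2.
Start at 0.
Step 1: sign = +, move right. Bounds: (0, +inf). Value = 1
Step 2: sign = +, move right. Bounds: (1, +inf). Value = 2
Step 3: sign = -, move left. Bounds: (1, 2). Value = 3/2
Step 4: sign = +, move right. Bounds: (3/2, 2). Value = 7/4
Step 5: sign = -, move left. Bounds: (3/2, 7/4). Value = 13/8
Step 6: sign = -, move left. Bounds: (3/2, 13/8). Value = 25/16
The surreal number with sign expansion ++-+-- is 25/16.

25/16


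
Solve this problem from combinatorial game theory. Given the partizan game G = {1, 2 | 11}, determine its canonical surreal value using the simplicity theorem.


Left options: {1, 2}, max = 2
Right options: {11}, min = 11
All options are numbers and max(Left) < min(Right), so by the simplicity theorem the value is the simplest (earliest-born) number strictly between 2 and 11.
Integers 3 through 10 all lie strictly between 2 and 11.
Among integers, the simplest (lowest birthday = smallest |n|; 0 is born on day 0, +-n on day n) is 3.
No non-integer in the interval can be simpler: if x is a non-integer in the interval, then floor(x) or ceil(x) also lies in the interval (the interval contains an integer), and both are proper prefixes of x's sign expansion, i.e. born earlier. So the game value is 3.
Game value = 3

3


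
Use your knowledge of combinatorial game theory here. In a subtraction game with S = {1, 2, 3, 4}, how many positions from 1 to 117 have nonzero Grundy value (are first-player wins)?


Subtraction set S = {1, 2, 3, 4}, so G(n) = n mod 5.
G(n) = 0 when n is a multiple of 5.
Multiples of 5 in [1, 117]: 23
N-positions (nonzero Grundy) = 117 - 23 = 94

94


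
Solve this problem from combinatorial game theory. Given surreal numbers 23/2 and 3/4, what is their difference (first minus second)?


x = 23/2, y = 3/4
Converting to common denominator: 4
x = 46/4, y = 3/4
x - y = 23/2 - 3/4 = 43/4

43/4


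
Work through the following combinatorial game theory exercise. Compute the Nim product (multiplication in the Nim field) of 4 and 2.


Nim multiplication is bilinear over XOR: (u XOR v) * w = (u*w) XOR (v*w).
So we split each operand into its bit components and XOR the pairwise Nim products.
4 = 4 (as XOR of powers of 2).
2 = 2 (as XOR of powers of 2).
Using the standard Nim-product table on single bits:
  2*2 = 3,   2*4 = 8,   2*8 = 12,
  4*4 = 6,   4*8 = 11,  8*8 = 13,
and  1*x = x (identity), k*l = l*k (commutative).
Pairwise Nim products:
  4 * 2 = 8
XOR them: 8 = 8.
Result: 4 * 2 = 8 (in Nim).

8


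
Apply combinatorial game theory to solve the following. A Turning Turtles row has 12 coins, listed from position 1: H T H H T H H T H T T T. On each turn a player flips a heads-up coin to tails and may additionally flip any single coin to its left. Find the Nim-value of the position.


Coins: H T H H T H H T H T T T
Key fact: a single head at position k behaves exactly like a Nim heap of size k (turning it to T and optionally flipping a coin at j < k corresponds to moving the heap from k to j, or to 0), and heads combine as a disjunctive sum (two heads at the same place would cancel, matching j XOR j = 0). So the Nim-value is the XOR of the 1-indexed positions of the heads.
Face-up positions (1-indexed): [1, 3, 4, 6, 7, 9]
XOR 0 with 1: 0 XOR 1 = 1
XOR 1 with 3: 1 XOR 3 = 2
XOR 2 with 4: 2 XOR 4 = 6
XOR 6 with 6: 6 XOR 6 = 0
XOR 0 with 7: 0 XOR 7 = 7
XOR 7 with 9: 7 XOR 9 = 14
Nim-value = 14

14


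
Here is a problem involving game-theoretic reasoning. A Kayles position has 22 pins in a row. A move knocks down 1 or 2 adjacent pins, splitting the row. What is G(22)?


Kayles: a move removes 1 or 2 adjacent pins from a contiguous row.
Removing pins from a row of k leaves two independent rows (a, b) with a + b = k - 1 (one pin) or a + b = k - 2 (two pins); an end removal gives a = 0.
By Sprague-Grundy, G(k) = mex{ G(a) XOR G(b) } over all these splits. G(0) = 0.
G(1): splits (0,0):0^0=0 -> mex({0}) = 1
G(2): splits (0,1):0^1=1 (0,0):0^0=0 -> mex({0, 1}) = 2
G(3): splits (0,2):0^2=2 (1,1):1^1=0 (0,1):0^1=1 -> mex({0, 1, 2}) = 3
G(4): splits (0,3):0^3=3 (1,2):1^2=3 (0,2):0^2=2 (1,1):1^1=0 -> mex({0, 2, 3}) = 1
G(5): splits (0,4):0^1=1 (1,3):1^3=2 (2,2):2^2=0 (0,3):0^3=3 (1,2):1^2=3 -> mex({0, 1, 2, 3}) = 4
G(6) = mex({0, 1, 2, 4}) = 3
G(7) = mex({0, 1, 3, 4, 5}) = 2
G(8) = mex({0, 2, 3, 5, 6}) = 1
G(9) = mex({0, 1, 2, 3, 6, 7}) = 4
G(10) = mex({0, 1, 3, 4, 5, 7}) = 2
G(11) = mex({0, 1, 2, 3, 4, 5}) = 6
G(12) = mex({0, 1, 2, 3, 5, 6, 7}) = 4
G(13) = mex({0, 2, 3, 4, 6, 7}) = 1
G(14) = mex({0, 1, 4, 5, 6, 7}) = 2
G(15) = mex({0, 1, 2, 3, 4, 5, 6}) = 7
G(16) = mex({0, 2, 3, 5, 6, 7}) = 1
G(17) = mex({0, 1, 2, 3, 5, 6, 7}) = 4
G(18) = mex({0, 1, 2, 4, 5, 6}) = 3
G(19) = mex({0, 1, 3, 4, 5, 7}) = 2
G(20) = mex({0, 2, 3, 4, 5, 6, 7}) = 1
G(21) = mex({0, 1, 2, 3, 5, 6, 7}) = 4
G(22) = mex({0, 1, 2, 3, 4, 5, 7}) = 6
Therefore G(22) = 6.

6


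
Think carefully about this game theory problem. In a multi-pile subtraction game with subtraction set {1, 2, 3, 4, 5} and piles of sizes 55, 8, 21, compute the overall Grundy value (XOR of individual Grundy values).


Subtraction set: {1, 2, 3, 4, 5}
For this subtraction set, G(n) = n mod 6 (period = max + 1 = 6).
Pile 1 (size 55): G(55) = 55 mod 6 = 1
Pile 2 (size 8): G(8) = 8 mod 6 = 2
Pile 3 (size 21): G(21) = 21 mod 6 = 3
Total Grundy value = XOR of all: 1 XOR 2 XOR 3 = 0

0


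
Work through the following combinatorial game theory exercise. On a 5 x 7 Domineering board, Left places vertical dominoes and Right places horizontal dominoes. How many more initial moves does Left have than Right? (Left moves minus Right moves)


Board is 5 x 7 (rows x cols).
Left (vertical) placements: (rows-1) * cols = 4 * 7 = 28
Right (horizontal) placements: rows * (cols-1) = 5 * 6 = 30
Advantage = Left - Right = 28 - 30 = -2

-2


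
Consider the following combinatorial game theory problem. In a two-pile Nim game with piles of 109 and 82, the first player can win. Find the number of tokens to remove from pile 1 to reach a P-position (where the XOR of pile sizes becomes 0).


Piles: 109 and 82
Current XOR: 109 XOR 82 = 63 (non-zero, so this is an N-position).
To make the XOR zero, we need to find a move that balances the piles.
For pile 1 (size 109): target = 109 XOR 63 = 82
We reduce pile 1 from 109 to 82.
Tokens removed: 109 - 82 = 27
Verification: 82 XOR 82 = 0

27


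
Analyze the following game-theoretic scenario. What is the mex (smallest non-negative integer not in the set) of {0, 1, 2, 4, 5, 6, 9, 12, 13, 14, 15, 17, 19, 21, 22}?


Set = {0, 1, 2, 4, 5, 6, 9, 12, 13, 14, 15, 17, 19, 21, 22}
0 is in the set.
1 is in the set.
2 is in the set.
3 is NOT in the set. This is the mex.
mex = 3

3


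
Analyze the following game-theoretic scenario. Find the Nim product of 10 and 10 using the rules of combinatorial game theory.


Nim multiplication is bilinear over XOR: (u XOR v) * w = (u*w) XOR (v*w).
So we split each operand into its bit components and XOR the pairwise Nim products.
10 = 2 + 8 (as XOR of powers of 2).
10 = 2 + 8 (as XOR of powers of 2).
Using the standard Nim-product table on single bits:
  2*2 = 3,   2*4 = 8,   2*8 = 12,
  4*4 = 6,   4*8 = 11,  8*8 = 13,
and  1*x = x (identity), k*l = l*k (commutative).
Pairwise Nim products:
  2 * 2 = 3
  2 * 8 = 12
  8 * 2 = 12
  8 * 8 = 13
XOR them: 3 XOR 12 XOR 12 XOR 13 = 14.
Result: 10 * 10 = 14 (in Nim).

14


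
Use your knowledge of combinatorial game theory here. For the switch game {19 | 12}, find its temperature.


The game is {19 | 12}, a switch {a | b} with numbers a > b.
Cooling {a | b} by t gives {a - t | b + t}, which stops being hot when a - t = b + t, i.e. at t = (a - b)/2. So the temperature of a switch is (a - b)/2.
Temperature = (Left option - Right option) / 2
= (19 - (12)) / 2
= 7 / 2
= 7/2

7/2


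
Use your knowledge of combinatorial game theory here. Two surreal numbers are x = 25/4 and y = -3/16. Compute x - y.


x = 25/4, y = -3/16
Converting to common denominator: 16
x = 100/16, y = -3/16
x - y = 25/4 - -3/16 = 103/16

103/16


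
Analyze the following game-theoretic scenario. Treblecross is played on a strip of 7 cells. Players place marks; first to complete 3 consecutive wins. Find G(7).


Treblecross: place X on empty cells; 3-in-a-row wins.
Playing within two cells of an existing X lets the opponent win at once, so sensible play treats the cells i-2..i+2 around each X as dead. The player left with no safe cell loses, so this is a normal-play take-away game on strips of safe cells.
Placing X at cell i (0-indexed) of a strip of k safe cells leaves independent strips of sizes max(0, i-2) and max(0, k-i-3). Hence G(k) = mex{ G(max(0,i-2)) XOR G(max(0,k-i-3)) : 0 <= i < k }, with G(0) = 0.
G(1): splits (0,0):0^0=0 -> mex({0}) = 1
G(2): splits (0,0):0^0=0 -> mex({0}) = 1
G(3): splits (0,0):0^0=0 -> mex({0}) = 1
G(4): splits (0,1):0^1=1 (0,0):0^0=0 -> mex({0, 1}) = 2
G(5): splits (0,2):0^1=1 (0,1):0^1=1 (0,0):0^0=0 -> mex({0, 1}) = 2
G(6) = mex({1}) = 0
G(7) = mex({0, 1, 2}) = 3
Therefore G(7) = 3.

3


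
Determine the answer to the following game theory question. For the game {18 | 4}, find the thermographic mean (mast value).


Game = {18 | 4}, a switch {a | b} with numbers a > b.
Its thermograph has left wall a - t and right wall b + t, which meet at t = (a - b)/2, where both equal (a + b)/2. So the mast (mean value) is at (a + b)/2.
Mean = (18 + (4))/2 = 22/2 = 11

11


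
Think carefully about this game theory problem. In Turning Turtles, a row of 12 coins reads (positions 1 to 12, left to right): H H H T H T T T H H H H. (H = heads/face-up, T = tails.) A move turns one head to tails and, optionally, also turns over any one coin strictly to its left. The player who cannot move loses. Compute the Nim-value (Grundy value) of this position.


Coins: H H H T H T T T H H H H
Key fact: a single head at position k behaves exactly like a Nim heap of size k (turning it to T and optionally flipping a coin at j < k corresponds to moving the heap from k to j, or to 0), and heads combine as a disjunctive sum (two heads at the same place would cancel, matching j XOR j = 0). So the Nim-value is the XOR of the 1-indexed positions of the heads.
Face-up positions (1-indexed): [1, 2, 3, 5, 9, 10, 11, 12]
XOR 0 with 1: 0 XOR 1 = 1
XOR 1 with 2: 1 XOR 2 = 3
XOR 3 with 3: 3 XOR 3 = 0
XOR 0 with 5: 0 XOR 5 = 5
XOR 5 with 9: 5 XOR 9 = 12
XOR 12 with 10: 12 XOR 10 = 6
XOR 6 with 11: 6 XOR 11 = 13
XOR 13 with 12: 13 XOR 12 = 1
Nim-value = 1

1


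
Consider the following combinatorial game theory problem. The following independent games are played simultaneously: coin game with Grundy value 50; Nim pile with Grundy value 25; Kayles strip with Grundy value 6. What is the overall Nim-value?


By the Sprague-Grundy theorem, the Grundy value of a sum of games is the XOR of individual Grundy values.
coin game: Grundy value = 50. Running XOR: 0 XOR 50 = 50
Nim pile: Grundy value = 25. Running XOR: 50 XOR 25 = 43
Kayles strip: Grundy value = 6. Running XOR: 43 XOR 6 = 45
The combined Grundy value is 45.

45


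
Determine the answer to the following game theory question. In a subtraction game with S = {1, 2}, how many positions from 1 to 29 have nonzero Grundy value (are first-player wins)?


Subtraction set S = {1, 2}, so G(n) = n mod 3.
G(n) = 0 when n is a multiple of 3.
Multiples of 3 in [1, 29]: 9
N-positions (nonzero Grundy) = 29 - 9 = 20

20


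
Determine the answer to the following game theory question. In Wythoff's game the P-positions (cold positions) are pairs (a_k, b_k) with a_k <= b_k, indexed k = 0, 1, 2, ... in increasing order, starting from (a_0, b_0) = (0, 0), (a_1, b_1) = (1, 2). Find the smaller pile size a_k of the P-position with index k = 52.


By Wythoff's theorem, a_k = floor(k * phi) and b_k = floor(k * phi^2) = a_k + k, where phi = (1 + sqrt(5))/2 is the golden ratio.
phi = (1 + sqrt(5))/2 = 1.618034
k = 52
k * phi = 52 * 1.618034 = 84.137767
a_52 = floor(k * phi) = 84

84


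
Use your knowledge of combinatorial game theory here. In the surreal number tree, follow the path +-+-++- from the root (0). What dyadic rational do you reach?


Sign expansion: +-+-++-
Rule: track bounds (lo, hi), initially (-inf, +inf). On '+', the current value becomes lo and we move to the simplest number in (value, hi): value + 1 if hi = +inf, otherwise the midpoint (value + hi)/2. On '-', the current value becomes hi and we move to value - 1 if lo = -inf, otherwise the midpoint (lo + value)/2.
Start at 0.
Step 1: sign = +, move right. Bounds: (0, +inf). Value = 1
Step 2: sign = -, move left. Bounds: (0, 1). Value = 1/2
Step 3: sign = +, move right. Bounds: (1/2, 1). Value = 3/4
Step 4: sign = -, move left. Bounds: (1/2, 3/4). Value = 5/8
Step 5: sign = +, move right. Bounds: (5/8, 3/4). Value = 11/16
Step 6: sign = +, move right. Bounds: (11/16, 3/4). Value = 23/32
Step 7: sign = -, move left. Bounds: (11/16, 23/32). Value = 45/64
The surreal number with sign expansion +-+-++- is 45/64.

45/64


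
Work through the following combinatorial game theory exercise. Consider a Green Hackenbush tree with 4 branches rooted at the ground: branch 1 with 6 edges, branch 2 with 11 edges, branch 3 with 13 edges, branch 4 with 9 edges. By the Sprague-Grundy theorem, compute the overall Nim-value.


The tree has 4 branches from the ground vertex.
In Green Hackenbush, the Nim-value of a simple path of length k is k.
Branch 1: length 6, Nim-value = 6
Branch 2: length 11, Nim-value = 11
Branch 3: length 13, Nim-value = 13
Branch 4: length 9, Nim-value = 9
Total Nim-value = XOR of all branch values:
0 XOR 6 = 6
6 XOR 11 = 13
13 XOR 13 = 0
0 XOR 9 = 9
Nim-value of the tree = 9

9


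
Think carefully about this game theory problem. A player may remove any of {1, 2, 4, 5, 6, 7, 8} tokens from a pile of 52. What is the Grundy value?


The subtraction set is S = {1, 2, 4, 5, 6, 7, 8}.
G(k) = mex{ G(k - s) : s in S, s <= k }. We compute iteratively: G(0) = 0.
G(1) = mex({0}) = 1
G(2) = mex({0, 1}) = 2
G(3) = mex({1, 2}) = 0
G(4) = mex({0, 2}) = 1
G(5) = mex({0, 1}) = 2
G(6) = mex({0, 1, 2}) = 3
G(7) = mex({0, 1, 2, 3}) = 4
G(8) = mex({0, 1, 2, 3, 4}) = 5
G(9) = mex({0, 1, 2, 4, 5}) = 3
G(10) = mex({0, 1, 2, 3, 5}) = 4
G(11) = mex({0, 1, 2, 3, 4}) = 5
G(12) = mex({1, 2, 3, 4, 5}) = 0
G(13) = mex({0, 2, 3, 4, 5}) = 1
G(14) = mex({0, 1, 3, 4, 5}) = 2
G(15) = mex({1, 2, 3, 4, 5}) = 0
G(16) = mex({0, 2, 3, 4, 5}) = 1
G(17) = mex({0, 1, 3, 4, 5}) = 2
G(18) = mex({0, 1, 2, 4, 5}) = 3
G(19) = mex({0, 1, 2, 3, 5}) = 4
Observe that G(12)..G(19) = 0, 1, 2, 0, 1, 2, 3, 4 repeats G(0)..G(7) = 0, 1, 2, 0, 1, 2, 3, 4.
For k >= max(S) = 8, G(k) is determined by the previous 8 values G(k-8)..G(k-1); a window of 8 consecutive values has recurred shifted by 12, so by induction G(k + 12) = G(k) for all k >= 0: the sequence is periodic from the start with period 12.
One period: G(0..11) = 0, 1, 2, 0, 1, 2, 3, 4, 5, 3, 4, 5.
52 mod 12 = 4, so G(52) = G(4) = 1.

1


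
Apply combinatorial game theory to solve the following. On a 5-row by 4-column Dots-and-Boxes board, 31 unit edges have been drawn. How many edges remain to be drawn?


Grid: 5 x 4 boxes, i.e. 6 rows and 5 columns of dots.
Horizontal edges: (rows + 1) * cols = 6 * 4 = 24
Vertical edges: rows * (cols + 1) = 5 * 5 = 25
Total edges: 24 + 25 = 49
Edges drawn: 31
Remaining: 49 - 31 = 18

18


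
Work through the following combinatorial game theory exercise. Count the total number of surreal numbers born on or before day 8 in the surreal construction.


Day 0: {|} = 0 is born. Count = 1.
Day n: the number of surreal numbers born by day n is 2^(n+1) - 1.
By day 0: 2^1 - 1 = 1
By day 1: 2^2 - 1 = 3
By day 2: 2^3 - 1 = 7
By day 3: 2^4 - 1 = 15
By day 4: 2^5 - 1 = 31
By day 5: 2^6 - 1 = 63
By day 6: 2^7 - 1 = 127
By day 7: 2^8 - 1 = 255
By day 8: 2^9 - 1 = 511
By day 8: 511 surreal numbers.

511


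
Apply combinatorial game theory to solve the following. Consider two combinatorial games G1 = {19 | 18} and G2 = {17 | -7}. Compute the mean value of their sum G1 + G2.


G1 = {19 | 18}, G2 = {17 | -7}
Each is a switch {a | b} with numbers a > b; its mean value is (a + b)/2, and mean value is additive over game sums: m(G1 + G2) = m(G1) + m(G2).
Mean of G1 = (19 + (18))/2 = 37/2 = 37/2
Mean of G2 = (17 + (-7))/2 = 10/2 = 5
Mean of G1 + G2 = 37/2 + 5 = 47/2

47/2


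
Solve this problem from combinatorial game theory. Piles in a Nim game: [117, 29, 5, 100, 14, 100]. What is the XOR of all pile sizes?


We need the XOR (exclusive or) of all pile sizes.
After XOR-ing pile 1 (size 117): 0 XOR 117 = 117
After XOR-ing pile 2 (size 29): 117 XOR 29 = 104
After XOR-ing pile 3 (size 5): 104 XOR 5 = 109
After XOR-ing pile 4 (size 100): 109 XOR 100 = 9
After XOR-ing pile 5 (size 14): 9 XOR 14 = 7
After XOR-ing pile 6 (size 100): 7 XOR 100 = 99
The Nim-value of this position is 99.

99


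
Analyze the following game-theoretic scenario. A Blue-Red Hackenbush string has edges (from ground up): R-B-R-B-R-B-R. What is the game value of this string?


Edges (from ground): R-B-R-B-R-B-R
By Berlekamp's sign-expansion rule, a Blue-Red Hackenbush stalk has the value of the surreal number whose sign sequence is the edge sequence with B -> + and R -> -.
Sign sequence: -+-+-+-
Trace the sign expansion in the surreal number tree, starting from 0:
Edge 1: R (sign -) -> bounds (-inf, 0), value = -1
Edge 2: B (sign +) -> bounds (-1, 0), value = -1/2
Edge 3: R (sign -) -> bounds (-1, -1/2), value = -3/4
Edge 4: B (sign +) -> bounds (-3/4, -1/2), value = -5/8
Edge 5: R (sign -) -> bounds (-3/4, -5/8), value = -11/16
Edge 6: B (sign +) -> bounds (-11/16, -5/8), value = -21/32
Edge 7: R (sign -) -> bounds (-11/16, -21/32), value = -43/64
Game value = -43/64

-43/64


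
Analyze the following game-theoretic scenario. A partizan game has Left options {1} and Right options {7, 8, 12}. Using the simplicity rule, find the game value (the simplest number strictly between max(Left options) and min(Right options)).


Left options: {1}, max = 1
Right options: {7, 8, 12}, min = 7
All options are numbers and max(Left) < min(Right), so by the simplicity theorem the value is the simplest (earliest-born) number strictly between 1 and 7.
Integers 2 through 6 all lie strictly between 1 and 7.
Among integers, the simplest (lowest birthday = smallest |n|; 0 is born on day 0, +-n on day n) is 2.
No non-integer in the interval can be simpler: if x is a non-integer in the interval, then floor(x) or ceil(x) also lies in the interval (the interval contains an integer), and both are proper prefixes of x's sign expansion, i.e. born earlier. So the game value is 2.
Game value = 2

2


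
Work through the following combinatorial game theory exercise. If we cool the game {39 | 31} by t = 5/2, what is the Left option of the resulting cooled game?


Original game: {39 | 31} (a switch {a | b} with a > b).
Cooling by t (for t below the temperature (a - b)/2 = 4) taxes each move by t: {a | b} cooled by t is {a - t | b + t}.
Cooling amount: t = 5/2
Cooled Left option: 39 - 5/2 = 73/2
Cooled Right option: 31 + 5/2 = 67/2
Cooled game: {73/2 | 67/2}
Left option = 73/2

73/2


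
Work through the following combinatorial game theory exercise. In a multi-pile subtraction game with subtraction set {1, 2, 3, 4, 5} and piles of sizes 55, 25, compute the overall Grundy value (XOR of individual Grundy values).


Subtraction set: {1, 2, 3, 4, 5}
For this subtraction set, G(n) = n mod 6 (period = max + 1 = 6).
Pile 1 (size 55): G(55) = 55 mod 6 = 1
Pile 2 (size 25): G(25) = 25 mod 6 = 1
Total Grundy value = XOR of all: 1 XOR 1 = 0

0


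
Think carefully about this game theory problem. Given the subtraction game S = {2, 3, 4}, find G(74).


The subtraction set is S = {2, 3, 4}.
G(k) = mex{ G(k - s) : s in S, s <= k }. We compute iteratively: G(0) = 0.
G(1) = mex({}) = 0
G(2) = mex({0}) = 1
G(3) = mex({0}) = 1
G(4) = mex({0, 1}) = 2
G(5) = mex({0, 1}) = 2
G(6) = mex({1, 2}) = 0
G(7) = mex({1, 2}) = 0
G(8) = mex({0, 2}) = 1
G(9) = mex({0, 2}) = 1
Observe that G(6)..G(9) = 0, 0, 1, 1 repeats G(0)..G(3) = 0, 0, 1, 1.
For k >= max(S) = 4, G(k) is determined by the previous 4 values G(k-4)..G(k-1); a window of 4 consecutive values has recurred shifted by 6, so by induction G(k + 6) = G(k) for all k >= 0: the sequence is periodic from the start with period 6.
One period: G(0..5) = 0, 0, 1, 1, 2, 2.
74 mod 6 = 2, so G(74) = G(2) = 1.

1


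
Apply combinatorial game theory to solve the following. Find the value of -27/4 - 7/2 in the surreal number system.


x = -27/4, y = 7/2
Converting to common denominator: 4
x = -27/4, y = 14/4
x - y = -27/4 - 7/2 = -41/4

-41/4


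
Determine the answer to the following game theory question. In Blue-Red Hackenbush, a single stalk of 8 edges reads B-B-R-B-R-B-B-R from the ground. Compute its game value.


Edges (from ground): B-B-R-B-R-B-B-R
By Berlekamp's sign-expansion rule, a Blue-Red Hackenbush stalk has the value of the surreal number whose sign sequence is the edge sequence with B -> + and R -> -.
Sign sequence: ++-+-++-
Trace the sign expansion in the surreal number tree, starting from 0:
Edge 1: B (sign +) -> bounds (0, +inf), value = 1
Edge 2: B (sign +) -> bounds (1, +inf), value = 2
Edge 3: R (sign -) -> bounds (1, 2), value = 3/2
Edge 4: B (sign +) -> bounds (3/2, 2), value = 7/4
Edge 5: R (sign -) -> bounds (3/2, 7/4), value = 13/8
Edge 6: B (sign +) -> bounds (13/8, 7/4), value = 27/16
Edge 7: B (sign +) -> bounds (27/16, 7/4), value = 55/32
Edge 8: R (sign -) -> bounds (27/16, 55/32), value = 109/64
Game value = 109/64

109/64


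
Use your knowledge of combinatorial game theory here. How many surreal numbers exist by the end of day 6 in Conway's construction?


Day 0: {|} = 0 is born. Count = 1.
Day n: the number of surreal numbers born by day n is 2^(n+1) - 1.
By day 0: 2^1 - 1 = 1
By day 1: 2^2 - 1 = 3
By day 2: 2^3 - 1 = 7
By day 3: 2^4 - 1 = 15
By day 4: 2^5 - 1 = 31
By day 5: 2^6 - 1 = 63
By day 6: 2^7 - 1 = 127
By day 6: 127 surreal numbers.

127


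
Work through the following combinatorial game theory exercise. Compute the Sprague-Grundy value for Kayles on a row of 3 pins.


Kayles: a move removes 1 or 2 adjacent pins from a contiguous row.
Removing pins from a row of k leaves two independent rows (a, b) with a + b = k - 1 (one pin) or a + b = k - 2 (two pins); an end removal gives a = 0.
By Sprague-Grundy, G(k) = mex{ G(a) XOR G(b) } over all these splits. G(0) = 0.
G(1): splits (0,0):0^0=0 -> mex({0}) = 1
G(2): splits (0,1):0^1=1 (0,0):0^0=0 -> mex({0, 1}) = 2
G(3): splits (0,2):0^2=2 (1,1):1^1=0 (0,1):0^1=1 -> mex({0, 1, 2}) = 3
Therefore G(3) = 3.

3


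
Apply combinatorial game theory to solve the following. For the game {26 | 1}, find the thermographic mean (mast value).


Game = {26 | 1}, a switch {a | b} with numbers a > b.
Its thermograph has left wall a - t and right wall b + t, which meet at t = (a - b)/2, where both equal (a + b)/2. So the mast (mean value) is at (a + b)/2.
Mean = (26 + (1))/2 = 27/2 = 27/2

27/2


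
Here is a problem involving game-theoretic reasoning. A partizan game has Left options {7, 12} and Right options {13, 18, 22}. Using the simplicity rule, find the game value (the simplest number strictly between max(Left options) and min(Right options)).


Left options: {7, 12}, max = 12
Right options: {13, 18, 22}, min = 13
All options are numbers and max(Left) < min(Right), so by the simplicity theorem the value is the simplest (earliest-born) number strictly between 12 and 13.
No integer lies strictly between 12 and 13, so the value is the dyadic rational m/2^k in the interval with the smallest k (then m odd); search k = 1, 2, ...:
Denominator 2: 25/2 lies strictly between 12 and 13 -- found.
The simplest number in the interval is 25/2.
Game value = 25/2

25/2


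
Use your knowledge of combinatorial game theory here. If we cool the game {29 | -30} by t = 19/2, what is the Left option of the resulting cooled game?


Original game: {29 | -30} (a switch {a | b} with a > b).
Cooling by t (for t below the temperature (a - b)/2 = 59/2) taxes each move by t: {a | b} cooled by t is {a - t | b + t}.
Cooling amount: t = 19/2
Cooled Left option: 29 - 19/2 = 39/2
Cooled Right option: -30 + 19/2 = -41/2
Cooled game: {39/2 | -41/2}
Left option = 39/2

39/2


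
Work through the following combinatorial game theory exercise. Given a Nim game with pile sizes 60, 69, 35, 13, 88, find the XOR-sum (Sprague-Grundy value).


We need the XOR (exclusive or) of all pile sizes.
After XOR-ing pile 1 (size 60): 0 XOR 60 = 60
After XOR-ing pile 2 (size 69): 60 XOR 69 = 121
After XOR-ing pile 3 (size 35): 121 XOR 35 = 90
After XOR-ing pile 4 (size 13): 90 XOR 13 = 87
After XOR-ing pile 5 (size 88): 87 XOR 88 = 15
The Nim-value of this position is 15.

15
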